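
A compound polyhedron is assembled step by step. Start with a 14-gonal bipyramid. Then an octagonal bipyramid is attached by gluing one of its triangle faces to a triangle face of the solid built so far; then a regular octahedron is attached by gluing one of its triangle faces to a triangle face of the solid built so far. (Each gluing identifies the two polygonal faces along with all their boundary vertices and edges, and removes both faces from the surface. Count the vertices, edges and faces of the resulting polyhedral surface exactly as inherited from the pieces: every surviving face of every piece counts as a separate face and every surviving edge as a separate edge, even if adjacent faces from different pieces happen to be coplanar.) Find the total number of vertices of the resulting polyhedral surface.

A 14-gonal bipyramid: V=16, E=42, F=28.
Attach an octagonal bipyramid (V=10, E=24, F=16) along a 3-gon: merge 3 vertices and 3 edges, delete both glued faces → V=23, E=63, F=42.
Attach a regular octahedron (V=6, E=12, F=8) along a 3-gon: merge 3 vertices and 3 edges, delete both glued faces → V=26, E=72, F=48.
Check: V − E + F = 26 − 72 + 48 = 2.

26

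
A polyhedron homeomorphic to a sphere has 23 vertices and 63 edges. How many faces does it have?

Here V − E + F = 2.
F = 2 − V + E = 2 − 23 + 63 = 42.

42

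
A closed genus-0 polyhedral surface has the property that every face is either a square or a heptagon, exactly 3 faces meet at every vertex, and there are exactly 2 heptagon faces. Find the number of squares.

Let x be the number of squares; then F = 2 + x.
Edge–face incidences: 2E = 7·2 + 4·x = 14 + 4x.
Every vertex has degree 3, so 3V = 2E.
Euler: V − E + F = 2 ⇒ (2E)/3 − E + (2 + x) = 2.
Multiply by 6: 2·(2E) − 3·(2E) + 6·(2 + x) = 12, i.e. 12 + 6x − (14 + 4x) = 12.
Collecting terms: 2x − 2 = 12, so 2x = 14, so x = 7.
Then 2E = 14 + 4·7 = 42, so E = 21, V = 2E/3 = 14, F = 2 + 7 = 9.

7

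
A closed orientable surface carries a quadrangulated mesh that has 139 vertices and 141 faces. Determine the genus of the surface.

Every face is a square, so 2E = 4·141 = 564, giving E = 282.
χ = V − E + F = 139 − 282 + 141 = -2.
For a closed orientable surface χ = 2 − 2g, so g = (2 − (-2))/2 = 2.

2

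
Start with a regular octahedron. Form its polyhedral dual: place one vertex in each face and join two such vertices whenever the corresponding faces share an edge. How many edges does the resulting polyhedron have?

The base solid has V = 6, E = 12, F = 8.
The dual swaps V and F and preserves E: V′ = F = 8, E′ = E = 12, F′ = V = 6.

12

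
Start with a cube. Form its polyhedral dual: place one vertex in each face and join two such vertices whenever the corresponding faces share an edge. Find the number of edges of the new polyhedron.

12

The base solid has V = 8, E = 12, F = 6.
The dual swaps V and F and preserves E: V′ = F = 6, E′ = E = 12, F′ = V = 8.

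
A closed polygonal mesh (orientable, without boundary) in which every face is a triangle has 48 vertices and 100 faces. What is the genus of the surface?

2

Every face is a triangle, so 2E = 3·100 = 300, giving E = 150.
χ = V − E + F = 48 − 150 + 100 = -2.
For a closed orientable surface χ = 2 − 2g, so g = (2 − (-2))/2 = 2.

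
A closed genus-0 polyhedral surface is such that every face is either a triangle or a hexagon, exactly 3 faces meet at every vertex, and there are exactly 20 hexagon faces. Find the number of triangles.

Let x be the number of triangles; then F = 20 + x.
Edge–face incidences: 2E = 6·20 + 3·x = 120 + 3x.
Every vertex has degree 3, so 3V = 2E.
Euler: V − E + F = 2 ⇒ (2E)/3 − E + (20 + x) = 2.
Multiply by 6: 2·(2E) − 3·(2E) + 6·(20 + x) = 12, i.e. 120 + 6x − (120 + 3x) = 12.
Collecting terms: 3x = 12, so x = 4.
Then 2E = 120 + 3·4 = 132, so E = 66, V = 2E/3 = 44, F = 20 + 4 = 24.

4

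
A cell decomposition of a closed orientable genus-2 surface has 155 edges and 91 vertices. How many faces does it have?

62

For a closed orientable surface of genus 2, χ = 2 − 2·2 = -2.
F = -2 − V + E = -2 − 91 + 155 = 62.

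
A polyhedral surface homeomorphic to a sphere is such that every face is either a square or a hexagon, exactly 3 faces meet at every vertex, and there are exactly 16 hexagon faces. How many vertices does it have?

Let x be the number of squares; then F = 16 + x.
Edge–face incidences: 2E = 6·16 + 4·x = 96 + 4x.
Every vertex has degree 3, so 3V = 2E.
Euler: V − E + F = 2 ⇒ (2E)/3 − E + (16 + x) = 2.
Multiply by 6: 2·(2E) − 3·(2E) + 6·(16 + x) = 12, i.e. 96 + 6x − (96 + 4x) = 12.
Collecting terms: 2x = 12, so x = 6.
Then 2E = 96 + 4·6 = 120, so E = 60, V = 2E/3 = 40, F = 16 + 6 = 22.

40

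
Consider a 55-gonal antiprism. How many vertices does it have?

110

An antiprism on an n-gon has two n-gon caps and 2n triangles: V = 2·55 = 110, E = 4·55 = 220, F = 2·55 + 2 = 112.
Check: V − E + F = 110 − 220 + 112 = 2.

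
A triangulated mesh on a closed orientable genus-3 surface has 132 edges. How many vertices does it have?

χ = 2 − 2·3 = -4, and every face is a triangle so 3F = 2E.
F = 2E/3 = 88. Then V = -4 + E − F = -4 + 132 − 88 = 40.

40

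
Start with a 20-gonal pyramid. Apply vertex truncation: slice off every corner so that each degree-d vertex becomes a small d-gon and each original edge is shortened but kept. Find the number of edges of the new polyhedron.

The base solid has V = 21, E = 40, F = 21.
Truncation replaces each original edge-end by a new vertex, so V′ = 2E = 80.
Each original edge survives, and each old vertex of degree d contributes d new edges; summing degrees gives Σd = 2E, so E′ = E + 2E = 3E = 120.
Each original face survives and each original vertex becomes one new face: F′ = F + V = 42.

120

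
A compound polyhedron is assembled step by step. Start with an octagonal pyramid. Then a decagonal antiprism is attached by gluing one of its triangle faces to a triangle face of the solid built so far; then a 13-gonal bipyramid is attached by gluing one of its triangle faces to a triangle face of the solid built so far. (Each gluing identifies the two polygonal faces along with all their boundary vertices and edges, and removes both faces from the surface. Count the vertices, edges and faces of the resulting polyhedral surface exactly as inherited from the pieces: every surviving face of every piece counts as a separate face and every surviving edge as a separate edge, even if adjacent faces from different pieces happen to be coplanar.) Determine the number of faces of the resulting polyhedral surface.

53

An octagonal pyramid: V=9, E=16, F=9.
Attach a decagonal antiprism (V=20, E=40, F=22) along a 3-gon: merge 3 vertices and 3 edges, delete both glued faces → V=26, E=53, F=29.
Attach a 13-gonal bipyramid (V=15, E=39, F=26) along a 3-gon: merge 3 vertices and 3 edges, delete both glued faces → V=38, E=89, F=53.
Check: V − E + F = 38 − 89 + 53 = 2.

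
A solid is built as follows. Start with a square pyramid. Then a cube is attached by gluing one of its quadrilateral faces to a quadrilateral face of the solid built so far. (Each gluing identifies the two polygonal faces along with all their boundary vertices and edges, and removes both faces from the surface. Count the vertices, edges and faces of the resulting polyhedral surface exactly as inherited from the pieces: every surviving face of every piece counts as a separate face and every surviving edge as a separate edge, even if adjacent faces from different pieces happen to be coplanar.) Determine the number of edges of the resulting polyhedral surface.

16

A square pyramid: V=5, E=8, F=5.
Attach a cube (V=8, E=12, F=6) along a 4-gon: merge 4 vertices and 4 edges, delete both glued faces → V=9, E=16, F=9.
Check: V − E + F = 9 − 16 + 9 = 2.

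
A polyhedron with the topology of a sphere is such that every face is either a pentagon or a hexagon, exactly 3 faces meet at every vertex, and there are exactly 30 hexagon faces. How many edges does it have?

120

Let x be the number of pentagons; then F = 30 + x.
Edge–face incidences: 2E = 6·30 + 5·x = 180 + 5x.
Every vertex has degree 3, so 3V = 2E.
Euler: V − E + F = 2 ⇒ (2E)/3 − E + (30 + x) = 2.
Multiply by 6: 2·(2E) − 3·(2E) + 6·(30 + x) = 12, i.e. 180 + 6x − (180 + 5x) = 12.
Collecting terms: x = 12.
Then 2E = 180 + 5·12 = 240, so E = 120, V = 2E/3 = 80, F = 30 + 12 = 42.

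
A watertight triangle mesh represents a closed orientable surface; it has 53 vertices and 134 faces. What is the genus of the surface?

Every face is a triangle, so 2E = 3·134 = 402, giving E = 201.
χ = V − E + F = 53 − 201 + 134 = -14.
For a closed orientable surface χ = 2 − 2g, so g = (2 − (-14))/2 = 8.

8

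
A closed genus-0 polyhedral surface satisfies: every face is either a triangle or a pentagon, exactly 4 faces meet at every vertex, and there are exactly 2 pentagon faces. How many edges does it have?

20

Let x be the number of triangles; then F = 2 + x.
Edge–face incidences: 2E = 5·2 + 3·x = 10 + 3x.
Every vertex has degree 4, so 4V = 2E.
Euler: V − E + F = 2 ⇒ (2E)/4 − E + (2 + x) = 2.
Multiply by 8: 2·(2E) − 4·(2E) + 8·(2 + x) = 16, i.e. 16 + 8x − 2·(10 + 3x) = 16.
Collecting terms: 2x − 4 = 16, so 2x = 20, so x = 10.
Then 2E = 10 + 3·10 = 40, so E = 20, V = 2E/4 = 10, F = 2 + 10 = 12.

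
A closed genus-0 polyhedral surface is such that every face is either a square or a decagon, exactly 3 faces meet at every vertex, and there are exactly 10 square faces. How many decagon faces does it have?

Let x be the number of decagons; then F = 10 + x.
Edge–face incidences: 2E = 4·10 + 10·x = 40 + 10x.
Every vertex has degree 3, so 3V = 2E.
Euler: V − E + F = 2 ⇒ (2E)/3 − E + (10 + x) = 2.
Multiply by 6: 2·(2E) − 3·(2E) + 6·(10 + x) = 12, i.e. 60 + 6x − (40 + 10x) = 12.
Collecting terms: −4x + 20 = 12, so −4x = −8, so x = 2.
Then 2E = 40 + 10·2 = 60, so E = 30, V = 2E/3 = 20, F = 10 + 2 = 12.

2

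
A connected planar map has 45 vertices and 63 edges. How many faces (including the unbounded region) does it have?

20

Euler's formula for a connected plane graph: V − E + F = 2, so F = 2 − 45 + 63 = 20.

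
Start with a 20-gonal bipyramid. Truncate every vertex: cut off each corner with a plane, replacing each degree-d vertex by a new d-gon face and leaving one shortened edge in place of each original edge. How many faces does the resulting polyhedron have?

62

The base solid has V = 22, E = 60, F = 40.
Truncation replaces each original edge-end by a new vertex, so V′ = 2E = 120.
Each original edge survives, and each old vertex of degree d contributes d new edges; summing degrees gives Σd = 2E, so E′ = E + 2E = 3E = 180.
Each original face survives and each original vertex becomes one new face: F′ = F + V = 62.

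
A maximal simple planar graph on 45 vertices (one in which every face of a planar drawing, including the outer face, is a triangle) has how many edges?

In a plane triangulation 3F = 2E and V − E + F = 2, so E = 3V − 6 = 3·45 − 6 = 129.

129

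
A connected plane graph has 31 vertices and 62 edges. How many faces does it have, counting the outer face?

33

Euler's formula for a connected plane graph: V − E + F = 2, so F = 2 − 31 + 62 = 33.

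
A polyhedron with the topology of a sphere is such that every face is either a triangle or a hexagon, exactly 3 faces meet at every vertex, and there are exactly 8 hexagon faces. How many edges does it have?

30

Let x be the number of triangles; then F = 8 + x.
Edge–face incidences: 2E = 6·8 + 3·x = 48 + 3x.
Every vertex has degree 3, so 3V = 2E.
Euler: V − E + F = 2 ⇒ (2E)/3 − E + (8 + x) = 2.
Multiply by 6: 2·(2E) − 3·(2E) + 6·(8 + x) = 12, i.e. 48 + 6x − (48 + 3x) = 12.
Collecting terms: 3x = 12, so x = 4.
Then 2E = 48 + 3·4 = 60, so E = 30, V = 2E/3 = 20, F = 8 + 4 = 12.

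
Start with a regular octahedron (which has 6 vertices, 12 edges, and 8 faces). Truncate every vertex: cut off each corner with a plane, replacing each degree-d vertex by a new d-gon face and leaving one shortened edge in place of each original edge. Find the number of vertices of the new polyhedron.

24

Truncation replaces each original edge-end by a new vertex, so V′ = 2E = 24.
Each original edge survives, and each old vertex of degree d contributes d new edges; summing degrees gives Σd = 2E, so E′ = E + 2E = 3E = 36.
Each original face survives and each original vertex becomes one new face: F′ = F + V = 14.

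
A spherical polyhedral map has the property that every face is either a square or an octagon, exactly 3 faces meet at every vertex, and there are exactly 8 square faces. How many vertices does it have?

16

Let x be the number of octagons; then F = 8 + x.
Edge–face incidences: 2E = 4·8 + 8·x = 32 + 8x.
Every vertex has degree 3, so 3V = 2E.
Euler: V − E + F = 2 ⇒ (2E)/3 − E + (8 + x) = 2.
Multiply by 6: 2·(2E) − 3·(2E) + 6·(8 + x) = 12, i.e. 48 + 6x − (32 + 8x) = 12.
Collecting terms: −2x + 16 = 12, so −2x = −4, so x = 2.
Then 2E = 32 + 8·2 = 48, so E = 24, V = 2E/3 = 16, F = 8 + 2 = 10.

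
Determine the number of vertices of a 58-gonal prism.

A prism on an n-gon has two n-gon bases and n rectangular sides: V = 2·58 = 116, E = 3·58 = 174, F = 58 + 2 = 60.
Check: V − E + F = 116 − 174 + 60 = 2.

116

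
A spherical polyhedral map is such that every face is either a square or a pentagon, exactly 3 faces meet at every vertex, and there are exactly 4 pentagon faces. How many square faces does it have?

4

Let x be the number of squares; then F = 4 + x.
Edge–face incidences: 2E = 5·4 + 4·x = 20 + 4x.
Every vertex has degree 3, so 3V = 2E.
Euler: V − E + F = 2 ⇒ (2E)/3 − E + (4 + x) = 2.
Multiply by 6: 2·(2E) − 3·(2E) + 6·(4 + x) = 12, i.e. 24 + 6x − (20 + 4x) = 12.
Collecting terms: 2x + 4 = 12, so 2x = 8, so x = 4.
Then 2E = 20 + 4·4 = 36, so E = 18, V = 2E/3 = 12, F = 4 + 4 = 8.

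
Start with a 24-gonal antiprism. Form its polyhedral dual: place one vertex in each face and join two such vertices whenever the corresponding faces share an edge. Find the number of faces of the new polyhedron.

48

The base solid has V = 48, E = 96, F = 50.
The dual swaps V and F and preserves E: V′ = F = 50, E′ = E = 96, F′ = V = 48.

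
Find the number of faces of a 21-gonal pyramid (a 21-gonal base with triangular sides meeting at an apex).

22

A pyramid on an n-gon base has one n-gon and n triangles: V = 21 + 1 = 22, E = 2·21 = 42, F = 21 + 1 = 22.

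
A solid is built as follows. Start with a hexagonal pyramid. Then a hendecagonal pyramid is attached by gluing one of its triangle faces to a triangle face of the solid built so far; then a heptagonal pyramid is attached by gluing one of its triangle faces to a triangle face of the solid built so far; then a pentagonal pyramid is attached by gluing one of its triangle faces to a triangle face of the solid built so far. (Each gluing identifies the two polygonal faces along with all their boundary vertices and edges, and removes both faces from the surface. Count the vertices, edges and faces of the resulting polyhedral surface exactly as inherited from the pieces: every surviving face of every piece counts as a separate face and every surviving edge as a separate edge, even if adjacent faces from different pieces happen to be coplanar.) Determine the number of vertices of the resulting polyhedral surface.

24

A hexagonal pyramid: V=7, E=12, F=7.
Attach a hendecagonal pyramid (V=12, E=22, F=12) along a 3-gon: merge 3 vertices and 3 edges, delete both glued faces → V=16, E=31, F=17.
Attach a heptagonal pyramid (V=8, E=14, F=8) along a 3-gon: merge 3 vertices and 3 edges, delete both glued faces → V=21, E=42, F=23.
Attach a pentagonal pyramid (V=6, E=10, F=6) along a 3-gon: merge 3 vertices and 3 edges, delete both glued faces → V=24, E=49, F=27.
Check: V − E + F = 24 − 49 + 27 = 2.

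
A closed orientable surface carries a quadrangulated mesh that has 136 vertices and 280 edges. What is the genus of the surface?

3

Every face is a square and each edge borders two faces, so 4F = 2·280, giving F = 140.
χ = V − E + F = 136 − 280 + 140 = -4.
For a closed orientable surface χ = 2 − 2g, so g = (2 − (-4))/2 = 3.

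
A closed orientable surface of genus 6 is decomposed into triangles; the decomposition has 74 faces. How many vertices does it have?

27

χ = 2 − 2·6 = -10, and every face is a triangle so 3F = 2E.
E = 3·74/2 = 111. Then V = -10 + E − F = -10 + 111 − 74 = 27.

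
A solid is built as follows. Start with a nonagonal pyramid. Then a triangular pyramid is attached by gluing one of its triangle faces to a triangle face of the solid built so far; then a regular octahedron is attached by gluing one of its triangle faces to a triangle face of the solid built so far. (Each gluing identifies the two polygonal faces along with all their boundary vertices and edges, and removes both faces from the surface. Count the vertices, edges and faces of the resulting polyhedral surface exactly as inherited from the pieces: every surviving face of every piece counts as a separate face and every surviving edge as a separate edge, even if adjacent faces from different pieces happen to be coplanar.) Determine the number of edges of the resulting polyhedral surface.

A nonagonal pyramid: V=10, E=18, F=10.
Attach a triangular pyramid (V=4, E=6, F=4) along a 3-gon: merge 3 vertices and 3 edges, delete both glued faces → V=11, E=21, F=12.
Attach a regular octahedron (V=6, E=12, F=8) along a 3-gon: merge 3 vertices and 3 edges, delete both glued faces → V=14, E=30, F=18.
Check: V − E + F = 14 − 30 + 18 = 2.

30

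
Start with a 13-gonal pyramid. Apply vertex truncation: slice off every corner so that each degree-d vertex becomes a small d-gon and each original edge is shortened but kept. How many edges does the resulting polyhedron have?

78

The base solid has V = 14, E = 26, F = 14.
Truncation replaces each original edge-end by a new vertex, so V′ = 2E = 52.
Each original edge survives, and each old vertex of degree d contributes d new edges; summing degrees gives Σd = 2E, so E′ = E + 2E = 3E = 78.
Each original face survives and each original vertex becomes one new face: F′ = F + V = 28.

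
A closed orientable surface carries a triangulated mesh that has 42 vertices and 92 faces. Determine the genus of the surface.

3

Every face is a triangle, so 2E = 3·92 = 276, giving E = 138.
χ = V − E + F = 42 − 138 + 92 = -4.
For a closed orientable surface χ = 2 − 2g, so g = (2 − (-4))/2 = 3.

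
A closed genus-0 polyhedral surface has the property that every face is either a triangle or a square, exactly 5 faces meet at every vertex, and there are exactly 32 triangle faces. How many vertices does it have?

Let x be the number of squares; then F = 32 + x.
Edge–face incidences: 2E = 3·32 + 4·x = 96 + 4x.
Every vertex has degree 5, so 5V = 2E.
Euler: V − E + F = 2 ⇒ (2E)/5 − E + (32 + x) = 2.
Multiply by 10: 2·(2E) − 5·(2E) + 10·(32 + x) = 20, i.e. 320 + 10x − 3·(96 + 4x) = 20.
Collecting terms: −2x + 32 = 20, so −2x = −12, so x = 6.
Then 2E = 96 + 4·6 = 120, so E = 60, V = 2E/5 = 24, F = 32 + 6 = 38.

24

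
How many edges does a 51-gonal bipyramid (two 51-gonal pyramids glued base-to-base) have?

A bipyramid over an n-gon has 2n triangular faces and n + 2 vertices: V = 51 + 2 = 53, E = 3·51 = 153, F = 2·51 = 102.

153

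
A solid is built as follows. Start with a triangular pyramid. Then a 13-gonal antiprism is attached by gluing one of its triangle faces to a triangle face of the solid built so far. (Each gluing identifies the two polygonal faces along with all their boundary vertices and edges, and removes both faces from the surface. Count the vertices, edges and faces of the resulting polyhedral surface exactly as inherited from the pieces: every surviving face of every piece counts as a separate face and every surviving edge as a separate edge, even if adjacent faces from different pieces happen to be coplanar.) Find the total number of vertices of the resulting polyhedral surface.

A triangular pyramid: V=4, E=6, F=4.
Attach a 13-gonal antiprism (V=26, E=52, F=28) along a 3-gon: merge 3 vertices and 3 edges, delete both glued faces → V=27, E=55, F=30.
Check: V − E + F = 27 − 55 + 30 = 2.

27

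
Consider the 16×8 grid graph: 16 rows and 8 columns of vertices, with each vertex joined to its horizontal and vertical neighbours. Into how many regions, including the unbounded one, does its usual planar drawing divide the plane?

106

The grid has V = 16·8 = 128 vertices and E = 16·7 + 8·15 = 232 edges.
F = 2 − V + E = 2 − 128 + 232 = 106.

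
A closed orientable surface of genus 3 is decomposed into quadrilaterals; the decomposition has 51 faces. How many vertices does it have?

χ = 2 − 2·3 = -4, and every face is a square so 4F = 2E.
E = 4·51/2 = 102. Then V = -4 + E − F = -4 + 102 − 51 = 47.

47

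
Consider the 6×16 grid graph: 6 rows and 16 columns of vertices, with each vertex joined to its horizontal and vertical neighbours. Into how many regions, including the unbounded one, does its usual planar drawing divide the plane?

76

The grid has V = 6·16 = 96 vertices and E = 6·15 + 16·5 = 170 edges.
F = 2 − V + E = 2 − 96 + 170 = 76.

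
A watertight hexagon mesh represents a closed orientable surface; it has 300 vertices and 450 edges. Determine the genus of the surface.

Every face is a hexagon and each edge borders two faces, so 6F = 2·450, giving F = 150.
χ = V − E + F = 300 − 450 + 150 = 0.
For a closed orientable surface χ = 2 − 2g, so g = (2 − (0))/2 = 1.

1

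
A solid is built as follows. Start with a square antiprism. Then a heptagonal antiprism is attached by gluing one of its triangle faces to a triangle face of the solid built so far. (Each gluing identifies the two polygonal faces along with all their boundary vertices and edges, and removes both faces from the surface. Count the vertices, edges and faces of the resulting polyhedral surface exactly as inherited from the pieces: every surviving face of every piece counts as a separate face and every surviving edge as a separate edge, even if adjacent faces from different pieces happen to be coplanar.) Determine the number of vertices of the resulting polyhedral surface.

A square antiprism: V=8, E=16, F=10.
Attach a heptagonal antiprism (V=14, E=28, F=16) along a 3-gon: merge 3 vertices and 3 edges, delete both glued faces → V=19, E=41, F=24.
Check: V − E + F = 19 − 41 + 24 = 2.

19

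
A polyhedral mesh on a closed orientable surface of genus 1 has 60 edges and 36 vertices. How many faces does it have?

24

For a closed orientable surface of genus 1, χ = 2 − 2·1 = 0.
F = 0 − V + E = 0 − 36 + 60 = 24.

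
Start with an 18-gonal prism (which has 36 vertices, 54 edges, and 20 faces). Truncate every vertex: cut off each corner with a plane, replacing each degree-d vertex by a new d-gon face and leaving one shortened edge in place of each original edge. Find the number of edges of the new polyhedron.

Truncation replaces each original edge-end by a new vertex, so V′ = 2E = 108.
Each original edge survives, and each old vertex of degree d contributes d new edges; summing degrees gives Σd = 2E, so E′ = E + 2E = 3E = 162.
Each original face survives and each original vertex becomes one new face: F′ = F + V = 56.

162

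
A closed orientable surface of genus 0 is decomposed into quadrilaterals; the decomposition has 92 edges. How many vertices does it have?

χ = 2 − 2·0 = 2, and every face is a square so 4F = 2E.
F = 2E/4 = 46. Then V = 2 + E − F = 2 + 92 − 46 = 48.

48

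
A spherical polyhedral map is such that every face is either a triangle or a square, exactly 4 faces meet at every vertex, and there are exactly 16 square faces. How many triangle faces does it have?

Let x be the number of triangles; then F = 16 + x.
Edge–face incidences: 2E = 4·16 + 3·x = 64 + 3x.
Every vertex has degree 4, so 4V = 2E.
Euler: V − E + F = 2 ⇒ (2E)/4 − E + (16 + x) = 2.
Multiply by 8: 2·(2E) − 4·(2E) + 8·(16 + x) = 16, i.e. 128 + 8x − 2·(64 + 3x) = 16.
Collecting terms: 2x = 16, so x = 8.
Then 2E = 64 + 3·8 = 88, so E = 44, V = 2E/4 = 22, F = 16 + 8 = 24.

8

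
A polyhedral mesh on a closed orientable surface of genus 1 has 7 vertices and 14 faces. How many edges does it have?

21

For a closed orientable surface of genus 1, χ = 2 − 2·1 = 0.
E = V + F − (0) = 7 + 14 − (0) = 21.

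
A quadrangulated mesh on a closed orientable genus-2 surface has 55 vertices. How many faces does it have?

57

χ = 2 − 2·2 = -2, and every face is a square so 4F = 2E.
V − E + F = -2 with E = 4F/2 gives 55 − (4/2 − 1)·F = -2, so F = 57 and E = 114.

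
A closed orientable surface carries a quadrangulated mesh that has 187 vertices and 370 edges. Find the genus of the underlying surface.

0

Every face is a square and each edge borders two faces, so 4F = 2·370, giving F = 185.
χ = V − E + F = 187 − 370 + 185 = 2.
For a closed orientable surface χ = 2 − 2g, so g = (2 − (2))/2 = 0.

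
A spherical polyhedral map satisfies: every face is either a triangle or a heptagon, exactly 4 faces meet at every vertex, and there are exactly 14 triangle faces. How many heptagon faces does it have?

Let x be the number of heptagons; then F = 14 + x.
Edge–face incidences: 2E = 3·14 + 7·x = 42 + 7x.
Every vertex has degree 4, so 4V = 2E.
Euler: V − E + F = 2 ⇒ (2E)/4 − E + (14 + x) = 2.
Multiply by 8: 2·(2E) − 4·(2E) + 8·(14 + x) = 16, i.e. 112 + 8x − 2·(42 + 7x) = 16.
Collecting terms: −6x + 28 = 16, so −6x = −12, so x = 2.
Then 2E = 42 + 7·2 = 56, so E = 28, V = 2E/4 = 14, F = 14 + 2 = 16.

2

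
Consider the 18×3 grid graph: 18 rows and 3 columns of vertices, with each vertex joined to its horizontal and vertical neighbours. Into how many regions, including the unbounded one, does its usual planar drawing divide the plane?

35

The grid has V = 18·3 = 54 vertices and E = 18·2 + 3·17 = 87 edges.
F = 2 − V + E = 2 − 54 + 87 = 35.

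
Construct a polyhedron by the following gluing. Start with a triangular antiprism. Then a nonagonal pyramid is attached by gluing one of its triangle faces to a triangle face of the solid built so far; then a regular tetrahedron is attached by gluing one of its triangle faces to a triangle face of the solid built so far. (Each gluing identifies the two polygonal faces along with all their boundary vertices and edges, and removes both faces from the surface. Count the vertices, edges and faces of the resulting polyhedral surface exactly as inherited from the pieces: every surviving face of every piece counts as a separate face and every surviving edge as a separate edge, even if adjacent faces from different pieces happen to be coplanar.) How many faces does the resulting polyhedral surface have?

A triangular antiprism: V=6, E=12, F=8.
Attach a nonagonal pyramid (V=10, E=18, F=10) along a 3-gon: merge 3 vertices and 3 edges, delete both glued faces → V=13, E=27, F=16.
Attach a regular tetrahedron (V=4, E=6, F=4) along a 3-gon: merge 3 vertices and 3 edges, delete both glued faces → V=14, E=30, F=18.
Check: V − E + F = 14 − 30 + 18 = 2.

18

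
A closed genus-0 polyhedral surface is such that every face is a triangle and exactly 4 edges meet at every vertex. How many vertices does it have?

Each face has 3 edges and each edge borders two faces, so 2E = 3F.
Each vertex has degree 4, so 4V = 2E and hence V = 3F/4.
Euler: V − E + F = 2 ⇒ (3F/4) − (3F/2) + F = 2.
Multiply by 8: (6 − 12 + 8)F = 16, i.e. 2F = 16.
So F = 8, E = 3·8/2 = 12, V = 3·8/4 = 6.

6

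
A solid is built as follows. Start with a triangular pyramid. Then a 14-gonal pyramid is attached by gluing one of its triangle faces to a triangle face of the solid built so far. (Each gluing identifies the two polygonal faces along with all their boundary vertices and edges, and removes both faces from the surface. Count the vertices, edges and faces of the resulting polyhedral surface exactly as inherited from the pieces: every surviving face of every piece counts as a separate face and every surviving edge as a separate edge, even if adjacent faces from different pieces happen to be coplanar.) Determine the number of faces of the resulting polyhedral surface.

17

A triangular pyramid: V=4, E=6, F=4.
Attach a 14-gonal pyramid (V=15, E=28, F=15) along a 3-gon: merge 3 vertices and 3 edges, delete both glued faces → V=16, E=31, F=17.
Check: V − E + F = 16 − 31 + 17 = 2.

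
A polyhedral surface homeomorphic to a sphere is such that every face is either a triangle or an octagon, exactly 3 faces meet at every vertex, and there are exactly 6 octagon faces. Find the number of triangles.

Let x be the number of triangles; then F = 6 + x.
Edge–face incidences: 2E = 8·6 + 3·x = 48 + 3x.
Every vertex has degree 3, so 3V = 2E.
Euler: V − E + F = 2 ⇒ (2E)/3 − E + (6 + x) = 2.
Multiply by 6: 2·(2E) − 3·(2E) + 6·(6 + x) = 12, i.e. 36 + 6x − (48 + 3x) = 12.
Collecting terms: 3x − 12 = 12, so 3x = 24, so x = 8.
Then 2E = 48 + 3·8 = 72, so E = 36, V = 2E/3 = 24, F = 6 + 8 = 14.

8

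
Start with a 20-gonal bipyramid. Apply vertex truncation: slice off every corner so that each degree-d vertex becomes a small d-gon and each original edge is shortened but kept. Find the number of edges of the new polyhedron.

The base solid has V = 22, E = 60, F = 40.
Truncation replaces each original edge-end by a new vertex, so V′ = 2E = 120.
Each original edge survives, and each old vertex of degree d contributes d new edges; summing degrees gives Σd = 2E, so E′ = E + 2E = 3E = 180.
Each original face survives and each original vertex becomes one new face: F′ = F + V = 62.

180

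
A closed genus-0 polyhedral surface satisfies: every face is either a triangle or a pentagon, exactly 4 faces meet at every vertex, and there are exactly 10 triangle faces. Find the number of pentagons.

Let x be the number of pentagons; then F = 10 + x.
Edge–face incidences: 2E = 3·10 + 5·x = 30 + 5x.
Every vertex has degree 4, so 4V = 2E.
Euler: V − E + F = 2 ⇒ (2E)/4 − E + (10 + x) = 2.
Multiply by 8: 2·(2E) − 4·(2E) + 8·(10 + x) = 16, i.e. 80 + 8x − 2·(30 + 5x) = 16.
Collecting terms: −2x + 20 = 16, so −2x = −4, so x = 2.
Then 2E = 30 + 5·2 = 40, so E = 20, V = 2E/4 = 10, F = 10 + 2 = 12.

2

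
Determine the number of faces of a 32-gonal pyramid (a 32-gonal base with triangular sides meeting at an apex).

A pyramid on an n-gon base has one n-gon and n triangles: V = 32 + 1 = 33, E = 2·32 = 64, F = 32 + 1 = 33.

33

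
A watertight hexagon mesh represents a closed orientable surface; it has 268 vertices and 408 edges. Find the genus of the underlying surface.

Every face is a hexagon and each edge borders two faces, so 6F = 2·408, giving F = 136.
χ = V − E + F = 268 − 408 + 136 = -4.
For a closed orientable surface χ = 2 − 2g, so g = (2 − (-4))/2 = 3.

3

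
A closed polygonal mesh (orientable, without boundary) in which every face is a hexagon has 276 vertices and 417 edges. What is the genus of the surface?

Every face is a hexagon and each edge borders two faces, so 6F = 2·417, giving F = 139.
χ = V − E + F = 276 − 417 + 139 = -2.
For a closed orientable surface χ = 2 − 2g, so g = (2 − (-2))/2 = 2.

2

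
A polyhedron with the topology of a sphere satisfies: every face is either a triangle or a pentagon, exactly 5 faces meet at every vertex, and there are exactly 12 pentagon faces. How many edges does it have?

Let x be the number of triangles; then F = 12 + x.
Edge–face incidences: 2E = 5·12 + 3·x = 60 + 3x.
Every vertex has degree 5, so 5V = 2E.
Euler: V − E + F = 2 ⇒ (2E)/5 − E + (12 + x) = 2.
Multiply by 10: 2·(2E) − 5·(2E) + 10·(12 + x) = 20, i.e. 120 + 10x − 3·(60 + 3x) = 20.
Collecting terms: x − 60 = 20, so x = 80.
Then 2E = 60 + 3·80 = 300, so E = 150, V = 2E/5 = 60, F = 12 + 80 = 92.

150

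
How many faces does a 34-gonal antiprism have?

70

An antiprism on an n-gon has two n-gon caps and 2n triangles: V = 2·34 = 68, E = 4·34 = 136, F = 2·34 + 2 = 70.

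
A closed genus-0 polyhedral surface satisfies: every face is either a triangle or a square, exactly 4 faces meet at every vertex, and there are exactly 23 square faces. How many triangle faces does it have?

8

Let x be the number of triangles; then F = 23 + x.
Edge–face incidences: 2E = 4·23 + 3·x = 92 + 3x.
Every vertex has degree 4, so 4V = 2E.
Euler: V − E + F = 2 ⇒ (2E)/4 − E + (23 + x) = 2.
Multiply by 8: 2·(2E) − 4·(2E) + 8·(23 + x) = 16, i.e. 184 + 8x − 2·(92 + 3x) = 16.
Collecting terms: 2x = 16, so x = 8.
Then 2E = 92 + 3·8 = 116, so E = 58, V = 2E/4 = 29, F = 23 + 8 = 31.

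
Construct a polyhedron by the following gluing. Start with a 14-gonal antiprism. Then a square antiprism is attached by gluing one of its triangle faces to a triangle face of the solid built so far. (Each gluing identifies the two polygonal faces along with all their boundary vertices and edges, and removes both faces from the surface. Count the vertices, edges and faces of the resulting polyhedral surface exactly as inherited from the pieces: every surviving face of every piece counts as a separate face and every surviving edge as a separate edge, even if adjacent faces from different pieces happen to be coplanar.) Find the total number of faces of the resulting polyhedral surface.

38

A 14-gonal antiprism: V=28, E=56, F=30.
Attach a square antiprism (V=8, E=16, F=10) along a 3-gon: merge 3 vertices and 3 edges, delete both glued faces → V=33, E=69, F=38.
Check: V − E + F = 33 − 69 + 38 = 2.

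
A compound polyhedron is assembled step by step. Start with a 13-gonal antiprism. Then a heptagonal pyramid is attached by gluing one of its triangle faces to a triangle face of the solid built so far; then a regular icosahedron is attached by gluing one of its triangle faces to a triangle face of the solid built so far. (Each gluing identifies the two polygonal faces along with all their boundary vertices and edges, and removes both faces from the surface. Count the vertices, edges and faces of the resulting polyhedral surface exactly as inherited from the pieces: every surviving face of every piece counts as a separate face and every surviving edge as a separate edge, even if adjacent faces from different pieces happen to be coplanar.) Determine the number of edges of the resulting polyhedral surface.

A 13-gonal antiprism: V=26, E=52, F=28.
Attach a heptagonal pyramid (V=8, E=14, F=8) along a 3-gon: merge 3 vertices and 3 edges, delete both glued faces → V=31, E=63, F=34.
Attach a regular icosahedron (V=12, E=30, F=20) along a 3-gon: merge 3 vertices and 3 edges, delete both glued faces → V=40, E=90, F=52.
Check: V − E + F = 40 − 90 + 52 = 2.

90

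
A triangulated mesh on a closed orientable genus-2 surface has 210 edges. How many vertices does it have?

68

χ = 2 − 2·2 = -2, and every face is a triangle so 3F = 2E.
F = 2E/3 = 140. Then V = -2 + E − F = -2 + 210 − 140 = 68.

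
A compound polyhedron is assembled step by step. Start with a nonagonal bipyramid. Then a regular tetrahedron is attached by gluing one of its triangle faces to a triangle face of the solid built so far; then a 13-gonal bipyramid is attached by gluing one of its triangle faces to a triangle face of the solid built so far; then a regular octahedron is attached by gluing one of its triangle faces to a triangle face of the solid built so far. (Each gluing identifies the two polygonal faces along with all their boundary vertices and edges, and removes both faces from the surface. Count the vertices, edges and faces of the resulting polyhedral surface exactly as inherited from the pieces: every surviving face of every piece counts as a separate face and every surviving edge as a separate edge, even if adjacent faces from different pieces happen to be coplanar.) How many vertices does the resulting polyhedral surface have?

27

A nonagonal bipyramid: V=11, E=27, F=18.
Attach a regular tetrahedron (V=4, E=6, F=4) along a 3-gon: merge 3 vertices and 3 edges, delete both glued faces → V=12, E=30, F=20.
Attach a 13-gonal bipyramid (V=15, E=39, F=26) along a 3-gon: merge 3 vertices and 3 edges, delete both glued faces → V=24, E=66, F=44.
Attach a regular octahedron (V=6, E=12, F=8) along a 3-gon: merge 3 vertices and 3 edges, delete both glued faces → V=27, E=75, F=50.
Check: V − E + F = 27 − 75 + 50 = 2.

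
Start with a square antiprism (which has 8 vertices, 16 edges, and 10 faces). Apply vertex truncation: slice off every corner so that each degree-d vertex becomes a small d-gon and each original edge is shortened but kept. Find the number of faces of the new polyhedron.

18

Truncation replaces each original edge-end by a new vertex, so V′ = 2E = 32.
Each original edge survives, and each old vertex of degree d contributes d new edges; summing degrees gives Σd = 2E, so E′ = E + 2E = 3E = 48.
Each original face survives and each original vertex becomes one new face: F′ = F + V = 18.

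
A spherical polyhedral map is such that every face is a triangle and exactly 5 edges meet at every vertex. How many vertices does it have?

12

Each face has 3 edges and each edge borders two faces, so 2E = 3F.
Each vertex has degree 5, so 5V = 2E and hence V = 3F/5.
Euler: V − E + F = 2 ⇒ (3F/5) − (3F/2) + F = 2.
Multiply by 10: (6 − 15 + 10)F = 20, i.e. 1F = 20.
So F = 20, E = 3·20/2 = 30, V = 3·20/5 = 12.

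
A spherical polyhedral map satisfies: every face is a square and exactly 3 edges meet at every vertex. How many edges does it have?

12

Each face has 4 edges and each edge borders two faces, so 2E = 4F.
Each vertex has degree 3, so 3V = 2E and hence V = 4F/3.
Euler: V − E + F = 2 ⇒ (4F/3) − (4F/2) + F = 2.
Multiply by 6: (8 − 12 + 6)F = 12, i.e. 2F = 12.
So F = 6, E = 4·6/2 = 12, V = 4·6/3 = 8.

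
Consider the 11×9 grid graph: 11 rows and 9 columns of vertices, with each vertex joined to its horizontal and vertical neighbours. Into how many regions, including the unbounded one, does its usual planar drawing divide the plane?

The grid has V = 11·9 = 99 vertices and E = 11·8 + 9·10 = 178 edges.
F = 2 − V + E = 2 − 99 + 178 = 81.

81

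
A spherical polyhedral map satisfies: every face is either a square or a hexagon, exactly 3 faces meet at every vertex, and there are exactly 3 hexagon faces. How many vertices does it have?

14

Let x be the number of squares; then F = 3 + x.
Edge–face incidences: 2E = 6·3 + 4·x = 18 + 4x.
Every vertex has degree 3, so 3V = 2E.
Euler: V − E + F = 2 ⇒ (2E)/3 − E + (3 + x) = 2.
Multiply by 6: 2·(2E) − 3·(2E) + 6·(3 + x) = 12, i.e. 18 + 6x − (18 + 4x) = 12.
Collecting terms: 2x = 12, so x = 6.
Then 2E = 18 + 4·6 = 42, so E = 21, V = 2E/3 = 14, F = 3 + 6 = 9.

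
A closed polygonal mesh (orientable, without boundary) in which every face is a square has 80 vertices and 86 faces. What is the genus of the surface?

Every face is a square, so 2E = 4·86 = 344, giving E = 172.
χ = V − E + F = 80 − 172 + 86 = -6.
For a closed orientable surface χ = 2 − 2g, so g = (2 − (-6))/2 = 4.

4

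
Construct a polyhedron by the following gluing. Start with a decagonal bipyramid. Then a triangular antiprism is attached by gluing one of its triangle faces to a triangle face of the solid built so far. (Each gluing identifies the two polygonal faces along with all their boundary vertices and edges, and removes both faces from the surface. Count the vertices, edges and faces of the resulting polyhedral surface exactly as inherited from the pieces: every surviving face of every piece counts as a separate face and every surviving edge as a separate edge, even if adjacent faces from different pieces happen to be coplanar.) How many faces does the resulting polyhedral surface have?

A decagonal bipyramid: V=12, E=30, F=20.
Attach a triangular antiprism (V=6, E=12, F=8) along a 3-gon: merge 3 vertices and 3 edges, delete both glued faces → V=15, E=39, F=26.
Check: V − E + F = 15 − 39 + 26 = 2.

26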